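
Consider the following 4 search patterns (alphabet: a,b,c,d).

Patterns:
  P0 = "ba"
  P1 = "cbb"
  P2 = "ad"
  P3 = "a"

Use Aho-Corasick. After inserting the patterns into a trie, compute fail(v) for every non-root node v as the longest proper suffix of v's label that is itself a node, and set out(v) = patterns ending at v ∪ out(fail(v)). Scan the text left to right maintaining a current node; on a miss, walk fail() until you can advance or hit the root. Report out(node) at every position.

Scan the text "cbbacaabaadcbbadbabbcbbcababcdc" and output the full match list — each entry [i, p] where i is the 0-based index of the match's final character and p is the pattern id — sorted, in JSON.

Build automaton:
Trie (insert patterns):
  n0 'ε': a→6 b→1 c→3
  n1 'b': a→2
  n2 'ba': ·  [P0 ends]
  n3 'c': b→4
  n4 'cb': b→5
  n5 'cbb': ·  [P1 ends]
  n6 'a': d→7  [P3 ends]
  n7 'ad': ·  [P2 ends]

BFS fail/out derivation:
  n1('b'): parent n0 fail=0; on 'b' 0 → fail=0;  out ∅∪∅=∅
  n3('c'): parent n0 fail=0; on 'c' 0 → fail=0;  out ∅∪∅=∅
  n6('a'): parent n0 fail=0; on 'a' 0 → fail=0;  out {3}∪∅={3}
  n2('ba'): parent n1 fail=0; on 'a' 0 → fail=6;  out {0}∪{3}={0,3}
  n4('cb'): parent n3 fail=0; on 'b' 0 → fail=1;  out ∅∪∅=∅
  n7('ad'): parent n6 fail=0; on 'd' 0 → fail=0;  out {2}∪∅={2}
  n5('cbb'): parent n4 fail=1; on 'b' 1→0 → fail=1;  out {1}∪∅={1}

Run:
pos 0 'c': at 3
pos 1 'b': at 4
pos 2 'b': at 5  → match P1@[0:2]
pos 3 'a': at 2 ·f  → match P0@[2:3],P3@[3:3]
pos 4 'c': at 3 ·f
pos 5 'a': at 6 ·f  → match P3@[5:5]
pos 6 'a': at 6 ·f  → match P3@[6:6]
pos 7 'b': at 1 ·f
pos 8 'a': at 2  → match P0@[7:8],P3@[8:8]
pos 9 'a': at 6 ·f  → match P3@[9:9]
pos 10 'd': at 7  → match P2@[9:10]
pos 11 'c': at 3 ·f
pos 12 'b': at 4
pos 13 'b': at 5  → match P1@[11:13]
pos 14 'a': at 2 ·f  → match P0@[13:14],P3@[14:14]
pos 15 'd': at 7 ·f  → match P2@[14:15]
pos 16 'b': at 1 ·f
pos 17 'a': at 2  → match P0@[16:17],P3@[17:17]
pos 18 'b': at 1 ·f
pos 19 'b': at 1 ·f
pos 20 'c': at 3 ·f
pos 21 'b': at 4
pos 22 'b': at 5  → match P1@[20:22]
pos 23 'c': at 3 ·f
pos 24 'a': at 6 ·f  → match P3@[24:24]
pos 25 'b': at 1 ·f
pos 26 'a': at 2  → match P0@[25:26],P3@[26:26]
pos 27 'b': at 1 ·f
pos 28 'c': at 3 ·f
pos 29 'd': at 0 ·f
pos 30 'c': at 3

Result: [[2,1],[3,0],[3,3],[5,3],[6,3],[8,0],[8,3],[9,3],[10,2],[13,1],[14,0],[14,3],[15,2],[17,0],[17,3],[22,1],[24,3],[26,0],[26,3]]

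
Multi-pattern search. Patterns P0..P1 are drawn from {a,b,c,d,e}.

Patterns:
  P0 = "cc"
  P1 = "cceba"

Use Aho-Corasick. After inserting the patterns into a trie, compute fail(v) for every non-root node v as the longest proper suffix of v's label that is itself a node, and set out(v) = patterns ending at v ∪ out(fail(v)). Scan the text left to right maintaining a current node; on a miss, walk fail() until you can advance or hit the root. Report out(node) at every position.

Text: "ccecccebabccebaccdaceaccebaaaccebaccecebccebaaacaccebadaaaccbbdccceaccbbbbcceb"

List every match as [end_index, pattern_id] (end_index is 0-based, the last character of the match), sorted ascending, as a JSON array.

Build:
Trie (insert patterns):
  n0 'ε': c→1
  n1 'c': c→2
  n2 'cc': e→3  [P0 ends]
  n3 'cce': b→4
  n4 'cceb': a→5
  n5 'cceba': ·  [P1 ends]

Failure links (BFS by depth):
  fail(1) 'c': from fail(0)=0 chase 'c': 0 ⇒ 0;  out=∅∪out(0)=∅
  fail(2) 'cc': from fail(1)=0 chase 'c': 0 ⇒ 1;  out={0}∪out(1)={0}
  fail(3) 'cce': from fail(2)=1 chase 'e': 1→0 ⇒ 0;  out=∅∪out(0)=∅
  fail(4) 'cceb': from fail(3)=0 chase 'b': 0 ⇒ 0;  out=∅∪out(0)=∅
  fail(5) 'cceba': from fail(4)=0 chase 'a': 0 ⇒ 0;  out={1}∪out(0)={1}

Text stream:
i=0 'c': node 0→1
i=1 'c': node 1→2  → match P0@[0:1]
i=2 'e': node 2→3
i=3 'c': node 3→1 (via fail)
i=4 'c': node 1→2  → match P0@[3:4]
i=5 'c': node 2→2 (via fail)  → match P0@[4:5]
i=6 'e': node 2→3
i=7 'b': node 3→4
i=8 'a': node 4→5  → match P1@[4:8]
i=9 'b': node 5→0 (via fail)
i=10 'c': node 0→1
i=11 'c': node 1→2  → match P0@[10:11]
i=12 'e': node 2→3
i=13 'b': node 3→4
i=14 'a': node 4→5  → match P1@[10:14]
i=15 'c': node 5→1 (via fail)
i=16 'c': node 1→2  → match P0@[15:16]
i=17 'd': node 2→0 (via fail)
i=18 'a': node 0→0
i=19 'c': node 0→1
i=20 'e': node 1→0 (via fail)
i=21 'a': node 0→0
i=22 'c': node 0→1
i=23 'c': node 1→2  → match P0@[22:23]
i=24 'e': node 2→3
i=25 'b': node 3→4
i=26 'a': node 4→5  → match P1@[22:26]
i=27 'a': node 5→0 (via fail)
i=28 'a': node 0→0
i=29 'c': node 0→1
i=30 'c': node 1→2  → match P0@[29:30]
i=31 'e': node 2→3
i=32 'b': node 3→4
i=33 'a': node 4→5  → match P1@[29:33]
i=34 'c': node 5→1 (via fail)
i=35 'c': node 1→2  → match P0@[34:35]
i=36 'e': node 2→3
i=37 'c': node 3→1 (via fail)
i=38 'e': node 1→0 (via fail)
i=39 'b': node 0→0
i=40 'c': node 0→1
i=41 'c': node 1→2  → match P0@[40:41]
i=42 'e': node 2→3
i=43 'b': node 3→4
i=44 'a': node 4→5  → match P1@[40:44]
i=45 'a': node 5→0 (via fail)
i=46 'a': node 0→0
i=47 'c': node 0→1
i=48 'a': node 1→0 (via fail)
i=49 'c': node 0→1
i=50 'c': node 1→2  → match P0@[49:50]
i=51 'e': node 2→3
i=52 'b': node 3→4
i=53 'a': node 4→5  → match P1@[49:53]
i=54 'd': node 5→0 (via fail)
i=55 'a': node 0→0
i=56 'a': node 0→0
i=57 'a': node 0→0
i=58 'c': node 0→1
i=59 'c': node 1→2  → match P0@[58:59]
i=60 'b': node 2→0 (via fail)
i=61 'b': node 0→0
i=62 'd': node 0→0
i=63 'c': node 0→1
i=64 'c': node 1→2  → match P0@[63:64]
i=65 'c': node 2→2 (via fail)  → match P0@[64:65]
i=66 'e': node 2→3
i=67 'a': node 3→0 (via fail)
i=68 'c': node 0→1
i=69 'c': node 1→2  → match P0@[68:69]
i=70 'b': node 2→0 (via fail)
i=71 'b': node 0→0
i=72 'b': node 0→0
i=73 'b': node 0→0
i=74 'c': node 0→1
i=75 'c': node 1→2  → match P0@[74:75]
i=76 'e': node 2→3
i=77 'b': node 3→4

All matches (sorted): [[1,0],[4,0],[5,0],[8,1],[11,0],[14,1],[16,0],[23,0],[26,1],[30,0],[33,1],[35,0],[41,0],[44,1],[50,0],[53,1],[59,0],[64,0],[65,0],[69,0],[75,0]]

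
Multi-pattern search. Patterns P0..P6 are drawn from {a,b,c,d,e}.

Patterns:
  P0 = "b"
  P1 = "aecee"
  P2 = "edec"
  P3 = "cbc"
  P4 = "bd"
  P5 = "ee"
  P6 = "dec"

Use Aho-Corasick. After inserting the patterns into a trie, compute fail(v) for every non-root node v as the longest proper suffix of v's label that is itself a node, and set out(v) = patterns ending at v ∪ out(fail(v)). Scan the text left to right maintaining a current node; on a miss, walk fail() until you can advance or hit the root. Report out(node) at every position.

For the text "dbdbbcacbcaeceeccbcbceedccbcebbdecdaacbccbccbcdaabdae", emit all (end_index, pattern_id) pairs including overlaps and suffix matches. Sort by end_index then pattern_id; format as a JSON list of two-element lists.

Construct AC machine:
Trie (insert patterns):
  0='ε' goto a→2 b→1 c→11 d→16 e→7
  1='b' goto d→14  ←P0
  2='a' goto e→3
  3='ae' goto c→4
  4='aec' goto e→5
  5='aece' goto e→6
  6='aecee' goto ·  ←P1
  7='e' goto d→8 e→15
  8='ed' goto e→9
  9='ede' goto c→10
  10='edec' goto ·  ←P2
  11='c' goto b→12
  12='cb' goto c→13
  13='cbc' goto ·  ←P3
  14='bd' goto ·  ←P4
  15='ee' goto ·  ←P5
  16='d' goto e→17
  17='de' goto c→18
  18='dec' goto ·  ←P6

Failure links (BFS by depth):
  fail(1) 'b': from fail(0)=0 chase 'b': 0 ⇒ 0;  out={0}∪out(0)={0}
  fail(2) 'a': from fail(0)=0 chase 'a': 0 ⇒ 0;  out=∅∪out(0)=∅
  fail(7) 'e': from fail(0)=0 chase 'e': 0 ⇒ 0;  out=∅∪out(0)=∅
  fail(11) 'c': from fail(0)=0 chase 'c': 0 ⇒ 0;  out=∅∪out(0)=∅
  fail(16) 'd': from fail(0)=0 chase 'd': 0 ⇒ 0;  out=∅∪out(0)=∅
  fail(3) 'ae': from fail(2)=0 chase 'e': 0 ⇒ 7;  out=∅∪out(7)=∅
  fail(8) 'ed': from fail(7)=0 chase 'd': 0 ⇒ 16;  out=∅∪out(16)=∅
  fail(12) 'cb': from fail(11)=0 chase 'b': 0 ⇒ 1;  out=∅∪out(1)={0}
  fail(14) 'bd': from fail(1)=0 chase 'd': 0 ⇒ 16;  out={4}∪out(16)={4}
  fail(15) 'ee': from fail(7)=0 chase 'e': 0 ⇒ 7;  out={5}∪out(7)={5}
  fail(17) 'de': from fail(16)=0 chase 'e': 0 ⇒ 7;  out=∅∪out(7)=∅
  fail(4) 'aec': from fail(3)=7 chase 'c': 7→0 ⇒ 11;  out=∅∪out(11)=∅
  fail(9) 'ede': from fail(8)=16 chase 'e': 16 ⇒ 17;  out=∅∪out(17)=∅
  fail(13) 'cbc': from fail(12)=1 chase 'c': 1→0 ⇒ 11;  out={3}∪out(11)={3}
  fail(18) 'dec': from fail(17)=7 chase 'c': 7→0 ⇒ 11;  out={6}∪out(11)={6}
  fail(5) 'aece': from fail(4)=11 chase 'e': 11→0 ⇒ 7;  out=∅∪out(7)=∅
  fail(10) 'edec': from fail(9)=17 chase 'c': 17 ⇒ 18;  out={2}∪out(18)={2,6}
  fail(6) 'aecee': from fail(5)=7 chase 'e': 7 ⇒ 15;  out={1}∪out(15)={1,5}

Text stream:
[0] read 'd'  n0⇒n16
[1] read 'b'  n16⇒n1 (fail-walked)  → match P0@[1:1]
[2] read 'd'  n1⇒n14  → match P4@[1:2]
[3] read 'b'  n14⇒n1 (fail-walked)  → match P0@[3:3]
[4] read 'b'  n1⇒n1 (fail-walked)  → match P0@[4:4]
[5] read 'c'  n1⇒n11 (fail-walked)
[6] read 'a'  n11⇒n2 (fail-walked)
[7] read 'c'  n2⇒n11 (fail-walked)
[8] read 'b'  n11⇒n12  → match P0@[8:8]
[9] read 'c'  n12⇒n13  → match P3@[7:9]
[10] read 'a'  n13⇒n2 (fail-walked)
[11] read 'e'  n2⇒n3
[12] read 'c'  n3⇒n4
[13] read 'e'  n4⇒n5
[14] read 'e'  n5⇒n6  → match P1@[10:14],P5@[13:14]
[15] read 'c'  n6⇒n11 (fail-walked)
[16] read 'c'  n11⇒n11 (fail-walked)
[17] read 'b'  n11⇒n12  → match P0@[17:17]
[18] read 'c'  n12⇒n13  → match P3@[16:18]
[19] read 'b'  n13⇒n12 (fail-walked)  → match P0@[19:19]
[20] read 'c'  n12⇒n13  → match P3@[18:20]
[21] read 'e'  n13⇒n7 (fail-walked)
[22] read 'e'  n7⇒n15  → match P5@[21:22]
[23] read 'd'  n15⇒n8 (fail-walked)
[24] read 'c'  n8⇒n11 (fail-walked)
[25] read 'c'  n11⇒n11 (fail-walked)
[26] read 'b'  n11⇒n12  → match P0@[26:26]
[27] read 'c'  n12⇒n13  → match P3@[25:27]
[28] read 'e'  n13⇒n7 (fail-walked)
[29] read 'b'  n7⇒n1 (fail-walked)  → match P0@[29:29]
[30] read 'b'  n1⇒n1 (fail-walked)  → match P0@[30:30]
[31] read 'd'  n1⇒n14  → match P4@[30:31]
[32] read 'e'  n14⇒n17 (fail-walked)
[33] read 'c'  n17⇒n18  → match P6@[31:33]
[34] read 'd'  n18⇒n16 (fail-walked)
[35] read 'a'  n16⇒n2 (fail-walked)
[36] read 'a'  n2⇒n2 (fail-walked)
[37] read 'c'  n2⇒n11 (fail-walked)
[38] read 'b'  n11⇒n12  → match P0@[38:38]
[39] read 'c'  n12⇒n13  → match P3@[37:39]
[40] read 'c'  n13⇒n11 (fail-walked)
[41] read 'b'  n11⇒n12  → match P0@[41:41]
[42] read 'c'  n12⇒n13  → match P3@[40:42]
[43] read 'c'  n13⇒n11 (fail-walked)
[44] read 'b'  n11⇒n12  → match P0@[44:44]
[45] read 'c'  n12⇒n13  → match P3@[43:45]
[46] read 'd'  n13⇒n16 (fail-walked)
[47] read 'a'  n16⇒n2 (fail-walked)
[48] read 'a'  n2⇒n2 (fail-walked)
[49] read 'b'  n2⇒n1 (fail-walked)  → match P0@[49:49]
[50] read 'd'  n1⇒n14  → match P4@[49:50]
[51] read 'a'  n14⇒n2 (fail-walked)
[52] read 'e'  n2⇒n3

All matches (sorted): [[1,0],[2,4],[3,0],[4,0],[8,0],[9,3],[14,1],[14,5],[17,0],[18,3],[19,0],[20,3],[22,5],[26,0],[27,3],[29,0],[30,0],[31,4],[33,6],[38,0],[39,3],[41,0],[42,3],[44,0],[45,3],[49,0],[50,4]]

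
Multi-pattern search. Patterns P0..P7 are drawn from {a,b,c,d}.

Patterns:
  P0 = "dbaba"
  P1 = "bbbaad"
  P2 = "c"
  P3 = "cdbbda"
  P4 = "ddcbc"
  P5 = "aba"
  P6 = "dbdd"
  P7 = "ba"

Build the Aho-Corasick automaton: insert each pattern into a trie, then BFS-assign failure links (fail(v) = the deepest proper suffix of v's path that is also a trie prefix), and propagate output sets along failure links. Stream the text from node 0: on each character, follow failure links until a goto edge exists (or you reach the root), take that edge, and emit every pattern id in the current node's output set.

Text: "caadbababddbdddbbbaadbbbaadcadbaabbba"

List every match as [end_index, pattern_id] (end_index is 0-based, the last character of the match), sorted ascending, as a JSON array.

Construct AC machine:
Trie (insert patterns):
  0='ε' goto a→22 b→6 c→12 d→1
  1='d' goto b→2 d→18
  2='db' goto a→3 d→25
  3='dba' goto b→4
  4='dbab' goto a→5
  5='dbaba' goto ·  [P0 ends]
  6='b' goto a→27 b→7
  7='bb' goto b→8
  8='bbb' goto a→9
  9='bbba' goto a→10
  10='bbbaa' goto d→11
  11='bbbaad' goto ·  [P1 ends]
  12='c' goto d→13  [P2 ends]
  13='cd' goto b→14
  14='cdb' goto b→15
  15='cdbb' goto d→16
  16='cdbbd' goto a→17
  17='cdbbda' goto ·  [P3 ends]
  18='dd' goto c→19
  19='ddc' goto b→20
  20='ddcb' goto c→21
  21='ddcbc' goto ·  [P4 ends]
  22='a' goto b→23
  23='ab' goto a→24
  24='aba' goto ·  [P5 ends]
  25='dbd' goto d→26
  26='dbdd' goto ·  [P6 ends]
  27='ba' goto ·  [P7 ends]

Failure links (BFS by depth):
  fail(1) 'd': from fail(0)=0 chase 'd': 0 ⇒ 0;  out=∅∪out(0)=∅
  fail(6) 'b': from fail(0)=0 chase 'b': 0 ⇒ 0;  out=∅∪out(0)=∅
  fail(12) 'c': from fail(0)=0 chase 'c': 0 ⇒ 0;  out={2}∪out(0)={2}
  fail(22) 'a': from fail(0)=0 chase 'a': 0 ⇒ 0;  out=∅∪out(0)=∅
  fail(2) 'db': from fail(1)=0 chase 'b': 0 ⇒ 6;  out=∅∪out(6)=∅
  fail(7) 'bb': from fail(6)=0 chase 'b': 0 ⇒ 6;  out=∅∪out(6)=∅
  fail(13) 'cd': from fail(12)=0 chase 'd': 0 ⇒ 1;  out=∅∪out(1)=∅
  fail(18) 'dd': from fail(1)=0 chase 'd': 0 ⇒ 1;  out=∅∪out(1)=∅
  fail(23) 'ab': from fail(22)=0 chase 'b': 0 ⇒ 6;  out=∅∪out(6)=∅
  fail(27) 'ba': from fail(6)=0 chase 'a': 0 ⇒ 22;  out={7}∪out(22)={7}
  fail(3) 'dba': from fail(2)=6 chase 'a': 6 ⇒ 27;  out=∅∪out(27)={7}
  fail(8) 'bbb': from fail(7)=6 chase 'b': 6 ⇒ 7;  out=∅∪out(7)=∅
  fail(14) 'cdb': from fail(13)=1 chase 'b': 1 ⇒ 2;  out=∅∪out(2)=∅
  fail(19) 'ddc': from fail(18)=1 chase 'c': 1→0 ⇒ 12;  out=∅∪out(12)={2}
  fail(24) 'aba': from fail(23)=6 chase 'a': 6 ⇒ 27;  out={5}∪out(27)={5,7}
  fail(25) 'dbd': from fail(2)=6 chase 'd': 6→0 ⇒ 1;  out=∅∪out(1)=∅
  fail(4) 'dbab': from fail(3)=27 chase 'b': 27→22 ⇒ 23;  out=∅∪out(23)=∅
  fail(9) 'bbba': from fail(8)=7 chase 'a': 7→6 ⇒ 27;  out=∅∪out(27)={7}
  fail(15) 'cdbb': from fail(14)=2 chase 'b': 2→6 ⇒ 7;  out=∅∪out(7)=∅
  fail(20) 'ddcb': from fail(19)=12 chase 'b': 12→0 ⇒ 6;  out=∅∪out(6)=∅
  fail(26) 'dbdd': from fail(25)=1 chase 'd': 1 ⇒ 18;  out={6}∪out(18)={6}
  fail(5) 'dbaba': from fail(4)=23 chase 'a': 23 ⇒ 24;  out={0}∪out(24)={0,5,7}
  fail(10) 'bbbaa': from fail(9)=27 chase 'a': 27→22→0 ⇒ 22;  out=∅∪out(22)=∅
  fail(16) 'cdbbd': from fail(15)=7 chase 'd': 7→6→0 ⇒ 1;  out=∅∪out(1)=∅
  fail(21) 'ddcbc': from fail(20)=6 chase 'c': 6→0 ⇒ 12;  out={4}∪out(12)={2,4}
  fail(11) 'bbbaad': from fail(10)=22 chase 'd': 22→0 ⇒ 1;  out={1}∪out(1)={1}
  fail(17) 'cdbbda': from fail(16)=1 chase 'a': 1→0 ⇒ 22;  out={3}∪out(22)={3}

Scan:
pos 0 'c': at 12  → match P2@[0:0]
pos 1 'a': at 22 ·f
pos 2 'a': at 22 ·f
pos 3 'd': at 1 ·f
pos 4 'b': at 2
pos 5 'a': at 3  → match P7@[4:5]
pos 6 'b': at 4
pos 7 'a': at 5  → match P0@[3:7],P5@[5:7],P7@[6:7]
pos 8 'b': at 23 ·f
pos 9 'd': at 1 ·f
pos 10 'd': at 18
pos 11 'b': at 2 ·f
pos 12 'd': at 25
pos 13 'd': at 26  → match P6@[10:13]
pos 14 'd': at 18 ·f
pos 15 'b': at 2 ·f
pos 16 'b': at 7 ·f
pos 17 'b': at 8
pos 18 'a': at 9  → match P7@[17:18]
pos 19 'a': at 10
pos 20 'd': at 11  → match P1@[15:20]
pos 21 'b': at 2 ·f
pos 22 'b': at 7 ·f
pos 23 'b': at 8
pos 24 'a': at 9  → match P7@[23:24]
pos 25 'a': at 10
pos 26 'd': at 11  → match P1@[21:26]
pos 27 'c': at 12 ·f  → match P2@[27:27]
pos 28 'a': at 22 ·f
pos 29 'd': at 1 ·f
pos 30 'b': at 2
pos 31 'a': at 3  → match P7@[30:31]
pos 32 'a': at 22 ·f
pos 33 'b': at 23
pos 34 'b': at 7 ·f
pos 35 'b': at 8
pos 36 'a': at 9  → match P7@[35:36]

Result: [[0,2],[5,7],[7,0],[7,5],[7,7],[13,6],[18,7],[20,1],[24,7],[26,1],[27,2],[31,7],[36,7]]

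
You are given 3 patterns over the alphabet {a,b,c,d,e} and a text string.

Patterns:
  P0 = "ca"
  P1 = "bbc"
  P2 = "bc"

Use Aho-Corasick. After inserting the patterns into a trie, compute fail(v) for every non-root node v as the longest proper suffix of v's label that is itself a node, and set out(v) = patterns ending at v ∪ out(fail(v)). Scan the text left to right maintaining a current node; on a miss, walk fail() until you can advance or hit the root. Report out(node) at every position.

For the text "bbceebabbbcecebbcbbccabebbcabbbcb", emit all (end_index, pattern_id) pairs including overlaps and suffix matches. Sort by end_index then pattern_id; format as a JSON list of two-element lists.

Build automaton:
Trie nodes:
  n0 'ε': b→3 c→1
  n1 'c': a→2
  n2 'ca': ·  [P0 ends]
  n3 'b': b→4 c→6
  n4 'bb': c→5
  n5 'bbc': ·  [P1 ends]
  n6 'bc': ·  [P2 ends]

Failure links (BFS by depth):
  fail(1) 'c': from fail(0)=0 chase 'c': 0 ⇒ 0;  out=∅∪out(0)=∅
  fail(3) 'b': from fail(0)=0 chase 'b': 0 ⇒ 0;  out=∅∪out(0)=∅
  fail(2) 'ca': from fail(1)=0 chase 'a': 0 ⇒ 0;  out={0}∪out(0)={0}
  fail(4) 'bb': from fail(3)=0 chase 'b': 0 ⇒ 3;  out=∅∪out(3)=∅
  fail(6) 'bc': from fail(3)=0 chase 'c': 0 ⇒ 1;  out={2}∪out(1)={2}
  fail(5) 'bbc': from fail(4)=3 chase 'c': 3 ⇒ 6;  out={1}∪out(6)={1,2}

Run:
[0] read 'b'  n0⇒n3
[1] read 'b'  n3⇒n4
[2] read 'c'  n4⇒n5  ** P1@[0:2],P2@[1:2]
[3] read 'e'  n5⇒n0 (via fail)
[4] read 'e'  n0⇒n0
[5] read 'b'  n0⇒n3
[6] read 'a'  n3⇒n0 (via fail)
[7] read 'b'  n0⇒n3
[8] read 'b'  n3⇒n4
[9] read 'b'  n4⇒n4 (via fail)
[10] read 'c'  n4⇒n5  ** P1@[8:10],P2@[9:10]
[11] read 'e'  n5⇒n0 (via fail)
[12] read 'c'  n0⇒n1
[13] read 'e'  n1⇒n0 (via fail)
[14] read 'b'  n0⇒n3
[15] read 'b'  n3⇒n4
[16] read 'c'  n4⇒n5  ** P1@[14:16],P2@[15:16]
[17] read 'b'  n5⇒n3 (via fail)
[18] read 'b'  n3⇒n4
[19] read 'c'  n4⇒n5  ** P1@[17:19],P2@[18:19]
[20] read 'c'  n5⇒n1 (via fail)
[21] read 'a'  n1⇒n2  ** P0@[20:21]
[22] read 'b'  n2⇒n3 (via fail)
[23] read 'e'  n3⇒n0 (via fail)
[24] read 'b'  n0⇒n3
[25] read 'b'  n3⇒n4
[26] read 'c'  n4⇒n5  ** P1@[24:26],P2@[25:26]
[27] read 'a'  n5⇒n2 (via fail)  ** P0@[26:27]
[28] read 'b'  n2⇒n3 (via fail)
[29] read 'b'  n3⇒n4
[30] read 'b'  n4⇒n4 (via fail)
[31] read 'c'  n4⇒n5  ** P1@[29:31],P2@[30:31]
[32] read 'b'  n5⇒n3 (via fail)

Matches: [[2,1],[2,2],[10,1],[10,2],[16,1],[16,2],[19,1],[19,2],[21,0],[26,1],[26,2],[27,0],[31,1],[31,2]]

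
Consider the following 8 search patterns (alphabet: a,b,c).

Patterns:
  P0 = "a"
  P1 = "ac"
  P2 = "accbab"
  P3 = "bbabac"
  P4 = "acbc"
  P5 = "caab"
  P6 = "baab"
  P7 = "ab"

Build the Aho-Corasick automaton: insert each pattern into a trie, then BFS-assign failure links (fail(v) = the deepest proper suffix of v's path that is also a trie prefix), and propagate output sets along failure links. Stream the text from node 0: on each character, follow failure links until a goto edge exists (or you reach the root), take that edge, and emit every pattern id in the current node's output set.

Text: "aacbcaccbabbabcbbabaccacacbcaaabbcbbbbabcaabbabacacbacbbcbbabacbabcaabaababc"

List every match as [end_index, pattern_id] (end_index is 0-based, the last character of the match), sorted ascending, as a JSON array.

Construct AC machine:
Trie (insert patterns):
  n0 'ε': a→1 b→7 c→15
  n1 'a': b→22 c→2  ←P0
  n2 'ac': b→13 c→3  ←P1
  n3 'acc': b→4
  n4 'accb': a→5
  n5 'accba': b→6
  n6 'accbab': ·  ←P2
  n7 'b': a→19 b→8
  n8 'bb': a→9
  n9 'bba': b→10
  n10 'bbab': a→11
  n11 'bbaba': c→12
  n12 'bbabac': ·  ←P3
  n13 'acb': c→14
  n14 'acbc': ·  ←P4
  n15 'c': a→16
  n16 'ca': a→17
  n17 'caa': b→18
  n18 'caab': ·  ←P5
  n19 'ba': a→20
  n20 'baa': b→21
  n21 'baab': ·  ←P6
  n22 'ab': ·  ←P7

Failure links (BFS by depth):
  n1('a'): parent n0 fail=0; on 'a' 0 → fail=0;  out {0}∪∅={0}
  n7('b'): parent n0 fail=0; on 'b' 0 → fail=0;  out ∅∪∅=∅
  n15('c'): parent n0 fail=0; on 'c' 0 → fail=0;  out ∅∪∅=∅
  n2('ac'): parent n1 fail=0; on 'c' 0 → fail=15;  out {1}∪∅={1}
  n8('bb'): parent n7 fail=0; on 'b' 0 → fail=7;  out ∅∪∅=∅
  n16('ca'): parent n15 fail=0; on 'a' 0 → fail=1;  out ∅∪{0}={0}
  n19('ba'): parent n7 fail=0; on 'a' 0 → fail=1;  out ∅∪{0}={0}
  n22('ab'): parent n1 fail=0; on 'b' 0 → fail=7;  out {7}∪∅={7}
  n3('acc'): parent n2 fail=15; on 'c' 15→0 → fail=15;  out ∅∪∅=∅
  n9('bba'): parent n8 fail=7; on 'a' 7 → fail=19;  out ∅∪{0}={0}
  n13('acb'): parent n2 fail=15; on 'b' 15→0 → fail=7;  out ∅∪∅=∅
  n17('caa'): parent n16 fail=1; on 'a' 1→0 → fail=1;  out ∅∪{0}={0}
  n20('baa'): parent n19 fail=1; on 'a' 1→0 → fail=1;  out ∅∪{0}={0}
  n4('accb'): parent n3 fail=15; on 'b' 15→0 → fail=7;  out ∅∪∅=∅
  n10('bbab'): parent n9 fail=19; on 'b' 19→1 → fail=22;  out ∅∪{7}={7}
  n14('acbc'): parent n13 fail=7; on 'c' 7→0 → fail=15;  out {4}∪∅={4}
  n18('caab'): parent n17 fail=1; on 'b' 1 → fail=22;  out {5}∪{7}={5,7}
  n21('baab'): parent n20 fail=1; on 'b' 1 → fail=22;  out {6}∪{7}={6,7}
  n5('accba'): parent n4 fail=7; on 'a' 7 → fail=19;  out ∅∪{0}={0}
  n11('bbaba'): parent n10 fail=22; on 'a' 22→7 → fail=19;  out ∅∪{0}={0}
  n6('accbab'): parent n5 fail=19; on 'b' 19→1 → fail=22;  out {2}∪{7}={2,7}
  n12('bbabac'): parent n11 fail=19; on 'c' 19→1 → fail=2;  out {3}∪{1}={1,3}

Text stream:
pos 0 'a': at 1  → match P0@[0:0]
pos 1 'a': at 1 (via fail)  → match P0@[1:1]
pos 2 'c': at 2  → match P1@[1:2]
pos 3 'b': at 13
pos 4 'c': at 14  → match P4@[1:4]
pos 5 'a': at 16 (via fail)  → match P0@[5:5]
pos 6 'c': at 2 (via fail)  → match P1@[5:6]
pos 7 'c': at 3
pos 8 'b': at 4
pos 9 'a': at 5  → match P0@[9:9]
pos 10 'b': at 6  → match P2@[5:10],P7@[9:10]
pos 11 'b': at 8 (via fail)
pos 12 'a': at 9  → match P0@[12:12]
pos 13 'b': at 10  → match P7@[12:13]
pos 14 'c': at 15 (via fail)
pos 15 'b': at 7 (via fail)
pos 16 'b': at 8
pos 17 'a': at 9  → match P0@[17:17]
pos 18 'b': at 10  → match P7@[17:18]
pos 19 'a': at 11  → match P0@[19:19]
pos 20 'c': at 12  → match P1@[19:20],P3@[15:20]
pos 21 'c': at 3 (via fail)
pos 22 'a': at 16 (via fail)  → match P0@[22:22]
pos 23 'c': at 2 (via fail)  → match P1@[22:23]
pos 24 'a': at 16 (via fail)  → match P0@[24:24]
pos 25 'c': at 2 (via fail)  → match P1@[24:25]
pos 26 'b': at 13
pos 27 'c': at 14  → match P4@[24:27]
pos 28 'a': at 16 (via fail)  → match P0@[28:28]
pos 29 'a': at 17  → match P0@[29:29]
pos 30 'a': at 1 (via fail)  → match P0@[30:30]
pos 31 'b': at 22  → match P7@[30:31]
pos 32 'b': at 8 (via fail)
pos 33 'c': at 15 (via fail)
pos 34 'b': at 7 (via fail)
pos 35 'b': at 8
pos 36 'b': at 8 (via fail)
pos 37 'b': at 8 (via fail)
pos 38 'a': at 9  → match P0@[38:38]
pos 39 'b': at 10  → match P7@[38:39]
pos 40 'c': at 15 (via fail)
pos 41 'a': at 16  → match P0@[41:41]
pos 42 'a': at 17  → match P0@[42:42]
pos 43 'b': at 18  → match P5@[40:43],P7@[42:43]
pos 44 'b': at 8 (via fail)
pos 45 'a': at 9  → match P0@[45:45]
pos 46 'b': at 10  → match P7@[45:46]
pos 47 'a': at 11  → match P0@[47:47]
pos 48 'c': at 12  → match P1@[47:48],P3@[43:48]
pos 49 'a': at 16 (via fail)  → match P0@[49:49]
pos 50 'c': at 2 (via fail)  → match P1@[49:50]
pos 51 'b': at 13
pos 52 'a': at 19 (via fail)  → match P0@[52:52]
pos 53 'c': at 2 (via fail)  → match P1@[52:53]
pos 54 'b': at 13
pos 55 'b': at 8 (via fail)
pos 56 'c': at 15 (via fail)
pos 57 'b': at 7 (via fail)
pos 58 'b': at 8
pos 59 'a': at 9  → match P0@[59:59]
pos 60 'b': at 10  → match P7@[59:60]
pos 61 'a': at 11  → match P0@[61:61]
pos 62 'c': at 12  → match P1@[61:62],P3@[57:62]
pos 63 'b': at 13 (via fail)
pos 64 'a': at 19 (via fail)  → match P0@[64:64]
pos 65 'b': at 22 (via fail)  → match P7@[64:65]
pos 66 'c': at 15 (via fail)
pos 67 'a': at 16  → match P0@[67:67]
pos 68 'a': at 17  → match P0@[68:68]
pos 69 'b': at 18  → match P5@[66:69],P7@[68:69]
pos 70 'a': at 19 (via fail)  → match P0@[70:70]
pos 71 'a': at 20  → match P0@[71:71]
pos 72 'b': at 21  → match P6@[69:72],P7@[71:72]
pos 73 'a': at 19 (via fail)  → match P0@[73:73]
pos 74 'b': at 22 (via fail)  → match P7@[73:74]
pos 75 'c': at 15 (via fail)

Matches: [[0,0],[1,0],[2,1],[4,4],[5,0],[6,1],[9,0],[10,2],[10,7],[12,0],[13,7],[17,0],[18,7],[19,0],[20,1],[20,3],[22,0],[23,1],[24,0],[25,1],[27,4],[28,0],[29,0],[30,0],[31,7],[38,0],[39,7],[41,0],[42,0],[43,5],[43,7],[45,0],[46,7],[47,0],[48,1],[48,3],[49,0],[50,1],[52,0],[53,1],[59,0],[60,7],[61,0],[62,1],[62,3],[64,0],[65,7],[67,0],[68,0],[69,5],[69,7],[70,0],[71,0],[72,6],[72,7],[73,0],[74,7]]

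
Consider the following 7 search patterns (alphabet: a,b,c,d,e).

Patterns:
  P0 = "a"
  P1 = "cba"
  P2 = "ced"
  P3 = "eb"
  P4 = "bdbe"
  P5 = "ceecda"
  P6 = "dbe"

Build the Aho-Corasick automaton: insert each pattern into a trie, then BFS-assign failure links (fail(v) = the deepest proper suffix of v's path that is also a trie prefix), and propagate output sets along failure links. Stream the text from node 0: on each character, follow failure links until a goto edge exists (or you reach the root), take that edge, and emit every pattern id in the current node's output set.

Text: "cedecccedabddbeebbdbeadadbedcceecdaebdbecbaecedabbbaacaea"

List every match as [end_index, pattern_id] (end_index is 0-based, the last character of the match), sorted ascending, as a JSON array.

Build:
Trie nodes:
  n0 'ε': a→1 b→9 c→2 d→17 e→7
  n1 'a': ·  [P0 ends]
  n2 'c': b→3 e→5
  n3 'cb': a→4
  n4 'cba': ·  [P1 ends]
  n5 'ce': d→6 e→13
  n6 'ced': ·  [P2 ends]
  n7 'e': b→8
  n8 'eb': ·  [P3 ends]
  n9 'b': d→10
  n10 'bd': b→11
  n11 'bdb': e→12
  n12 'bdbe': ·  [P4 ends]
  n13 'cee': c→14
  n14 'ceec': d→15
  n15 'ceecd': a→16
  n16 'ceecda': ·  [P5 ends]
  n17 'd': b→18
  n18 'db': e→19
  n19 'dbe': ·  [P6 ends]

BFS fail/out derivation:
  fail(1) 'a': from fail(0)=0 chase 'a': 0 ⇒ 0;  out={0}∪out(0)={0}
  fail(2) 'c': from fail(0)=0 chase 'c': 0 ⇒ 0;  out=∅∪out(0)=∅
  fail(7) 'e': from fail(0)=0 chase 'e': 0 ⇒ 0;  out=∅∪out(0)=∅
  fail(9) 'b': from fail(0)=0 chase 'b': 0 ⇒ 0;  out=∅∪out(0)=∅
  fail(17) 'd': from fail(0)=0 chase 'd': 0 ⇒ 0;  out=∅∪out(0)=∅
  fail(3) 'cb': from fail(2)=0 chase 'b': 0 ⇒ 9;  out=∅∪out(9)=∅
  fail(5) 'ce': from fail(2)=0 chase 'e': 0 ⇒ 7;  out=∅∪out(7)=∅
  fail(8) 'eb': from fail(7)=0 chase 'b': 0 ⇒ 9;  out={3}∪out(9)={3}
  fail(10) 'bd': from fail(9)=0 chase 'd': 0 ⇒ 17;  out=∅∪out(17)=∅
  fail(18) 'db': from fail(17)=0 chase 'b': 0 ⇒ 9;  out=∅∪out(9)=∅
  fail(4) 'cba': from fail(3)=9 chase 'a': 9→0 ⇒ 1;  out={1}∪out(1)={0,1}
  fail(6) 'ced': from fail(5)=7 chase 'd': 7→0 ⇒ 17;  out={2}∪out(17)={2}
  fail(11) 'bdb': from fail(10)=17 chase 'b': 17 ⇒ 18;  out=∅∪out(18)=∅
  fail(13) 'cee': from fail(5)=7 chase 'e': 7→0 ⇒ 7;  out=∅∪out(7)=∅
  fail(19) 'dbe': from fail(18)=9 chase 'e': 9→0 ⇒ 7;  out={6}∪out(7)={6}
  fail(12) 'bdbe': from fail(11)=18 chase 'e': 18 ⇒ 19;  out={4}∪out(19)={4,6}
  fail(14) 'ceec': from fail(13)=7 chase 'c': 7→0 ⇒ 2;  out=∅∪out(2)=∅
  fail(15) 'ceecd': from fail(14)=2 chase 'd': 2→0 ⇒ 17;  out=∅∪out(17)=∅
  fail(16) 'ceecda': from fail(15)=17 chase 'a': 17→0 ⇒ 1;  out={5}∪out(1)={0,5}

Text stream:
[0] read 'c'  n0⇒n2
[1] read 'e'  n2⇒n5
[2] read 'd'  n5⇒n6  → match P2@[0:2]
[3] read 'e'  n6⇒n7 ·f
[4] read 'c'  n7⇒n2 ·f
[5] read 'c'  n2⇒n2 ·f
[6] read 'c'  n2⇒n2 ·f
[7] read 'e'  n2⇒n5
[8] read 'd'  n5⇒n6  → match P2@[6:8]
[9] read 'a'  n6⇒n1 ·f  → match P0@[9:9]
[10] read 'b'  n1⇒n9 ·f
[11] read 'd'  n9⇒n10
[12] read 'd'  n10⇒n17 ·f
[13] read 'b'  n17⇒n18
[14] read 'e'  n18⇒n19  → match P6@[12:14]
[15] read 'e'  n19⇒n7 ·f
[16] read 'b'  n7⇒n8  → match P3@[15:16]
[17] read 'b'  n8⇒n9 ·f
[18] read 'd'  n9⇒n10
[19] read 'b'  n10⇒n11
[20] read 'e'  n11⇒n12  → match P4@[17:20],P6@[18:20]
[21] read 'a'  n12⇒n1 ·f  → match P0@[21:21]
[22] read 'd'  n1⇒n17 ·f
[23] read 'a'  n17⇒n1 ·f  → match P0@[23:23]
[24] read 'd'  n1⇒n17 ·f
[25] read 'b'  n17⇒n18
[26] read 'e'  n18⇒n19  → match P6@[24:26]
[27] read 'd'  n19⇒n17 ·f
[28] read 'c'  n17⇒n2 ·f
[29] read 'c'  n2⇒n2 ·f
[30] read 'e'  n2⇒n5
[31] read 'e'  n5⇒n13
[32] read 'c'  n13⇒n14
[33] read 'd'  n14⇒n15
[34] read 'a'  n15⇒n16  → match P0@[34:34],P5@[29:34]
[35] read 'e'  n16⇒n7 ·f
[36] read 'b'  n7⇒n8  → match P3@[35:36]
[37] read 'd'  n8⇒n10 ·f
[38] read 'b'  n10⇒n11
[39] read 'e'  n11⇒n12  → match P4@[36:39],P6@[37:39]
[40] read 'c'  n12⇒n2 ·f
[41] read 'b'  n2⇒n3
[42] read 'a'  n3⇒n4  → match P0@[42:42],P1@[40:42]
[43] read 'e'  n4⇒n7 ·f
[44] read 'c'  n7⇒n2 ·f
[45] read 'e'  n2⇒n5
[46] read 'd'  n5⇒n6  → match P2@[44:46]
[47] read 'a'  n6⇒n1 ·f  → match P0@[47:47]
[48] read 'b'  n1⇒n9 ·f
[49] read 'b'  n9⇒n9 ·f
[50] read 'b'  n9⇒n9 ·f
[51] read 'a'  n9⇒n1 ·f  → match P0@[51:51]
[52] read 'a'  n1⇒n1 ·f  → match P0@[52:52]
[53] read 'c'  n1⇒n2 ·f
[54] read 'a'  n2⇒n1 ·f  → match P0@[54:54]
[55] read 'e'  n1⇒n7 ·f
[56] read 'a'  n7⇒n1 ·f  → match P0@[56:56]

All matches (sorted): [[2,2],[8,2],[9,0],[14,6],[16,3],[20,4],[20,6],[21,0],[23,0],[26,6],[34,0],[34,5],[36,3],[39,4],[39,6],[42,0],[42,1],[46,2],[47,0],[51,0],[52,0],[54,0],[56,0]]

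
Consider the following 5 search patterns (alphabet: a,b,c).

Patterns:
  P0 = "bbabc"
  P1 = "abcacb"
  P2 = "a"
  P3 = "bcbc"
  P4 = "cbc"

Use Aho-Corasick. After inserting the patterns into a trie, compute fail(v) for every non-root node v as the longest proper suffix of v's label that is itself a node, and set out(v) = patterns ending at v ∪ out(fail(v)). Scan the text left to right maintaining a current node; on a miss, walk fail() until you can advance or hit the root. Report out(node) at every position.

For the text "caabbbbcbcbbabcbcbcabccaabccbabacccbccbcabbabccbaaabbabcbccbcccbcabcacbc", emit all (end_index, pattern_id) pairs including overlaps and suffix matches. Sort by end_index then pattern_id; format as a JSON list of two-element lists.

Construct AC machine:
Trie (insert patterns):
  n0 'ε': a→6 b→1 c→15
  n1 'b': b→2 c→12
  n2 'bb': a→3
  n3 'bba': b→4
  n4 'bbab': c→5
  n5 'bbabc': ·  [P0 ends]
  n6 'a': b→7  [P2 ends]
  n7 'ab': c→8
  n8 'abc': a→9
  n9 'abca': c→10
  n10 'abcac': b→11
  n11 'abcacb': ·  [P1 ends]
  n12 'bc': b→13
  n13 'bcb': c→14
  n14 'bcbc': ·  [P3 ends]
  n15 'c': b→16
  n16 'cb': c→17
  n17 'cbc': ·  [P4 ends]

Failure links (BFS by depth):
  fail(1) 'b': from fail(0)=0 chase 'b': 0 ⇒ 0;  out=∅∪out(0)=∅
  fail(6) 'a': from fail(0)=0 chase 'a': 0 ⇒ 0;  out={2}∪out(0)={2}
  fail(15) 'c': from fail(0)=0 chase 'c': 0 ⇒ 0;  out=∅∪out(0)=∅
  fail(2) 'bb': from fail(1)=0 chase 'b': 0 ⇒ 1;  out=∅∪out(1)=∅
  fail(7) 'ab': from fail(6)=0 chase 'b': 0 ⇒ 1;  out=∅∪out(1)=∅
  fail(12) 'bc': from fail(1)=0 chase 'c': 0 ⇒ 15;  out=∅∪out(15)=∅
  fail(16) 'cb': from fail(15)=0 chase 'b': 0 ⇒ 1;  out=∅∪out(1)=∅
  fail(3) 'bba': from fail(2)=1 chase 'a': 1→0 ⇒ 6;  out=∅∪out(6)={2}
  fail(8) 'abc': from fail(7)=1 chase 'c': 1 ⇒ 12;  out=∅∪out(12)=∅
  fail(13) 'bcb': from fail(12)=15 chase 'b': 15 ⇒ 16;  out=∅∪out(16)=∅
  fail(17) 'cbc': from fail(16)=1 chase 'c': 1 ⇒ 12;  out={4}∪out(12)={4}
  fail(4) 'bbab': from fail(3)=6 chase 'b': 6 ⇒ 7;  out=∅∪out(7)=∅
  fail(9) 'abca': from fail(8)=12 chase 'a': 12→15→0 ⇒ 6;  out=∅∪out(6)={2}
  fail(14) 'bcbc': from fail(13)=16 chase 'c': 16 ⇒ 17;  out={3}∪out(17)={3,4}
  fail(5) 'bbabc': from fail(4)=7 chase 'c': 7 ⇒ 8;  out={0}∪out(8)={0}
  fail(10) 'abcac': from fail(9)=6 chase 'c': 6→0 ⇒ 15;  out=∅∪out(15)=∅
  fail(11) 'abcacb': from fail(10)=15 chase 'b': 15 ⇒ 16;  out={1}∪out(16)={1}

Text stream:
i=0 'c': node 0→15
i=1 'a': node 15→6 (via fail)  ** P2@[1:1]
i=2 'a': node 6→6 (via fail)  ** P2@[2:2]
i=3 'b': node 6→7
i=4 'b': node 7→2 (via fail)
i=5 'b': node 2→2 (via fail)
i=6 'b': node 2→2 (via fail)
i=7 'c': node 2→12 (via fail)
i=8 'b': node 12→13
i=9 'c': node 13→14  ** P3@[6:9],P4@[7:9]
i=10 'b': node 14→13 (via fail)
i=11 'b': node 13→2 (via fail)
i=12 'a': node 2→3  ** P2@[12:12]
i=13 'b': node 3→4
i=14 'c': node 4→5  ** P0@[10:14]
i=15 'b': node 5→13 (via fail)
i=16 'c': node 13→14  ** P3@[13:16],P4@[14:16]
i=17 'b': node 14→13 (via fail)
i=18 'c': node 13→14  ** P3@[15:18],P4@[16:18]
i=19 'a': node 14→6 (via fail)  ** P2@[19:19]
i=20 'b': node 6→7
i=21 'c': node 7→8
i=22 'c': node 8→15 (via fail)
i=23 'a': node 15→6 (via fail)  ** P2@[23:23]
i=24 'a': node 6→6 (via fail)  ** P2@[24:24]
i=25 'b': node 6→7
i=26 'c': node 7→8
i=27 'c': node 8→15 (via fail)
i=28 'b': node 15→16
i=29 'a': node 16→6 (via fail)  ** P2@[29:29]
i=30 'b': node 6→7
i=31 'a': node 7→6 (via fail)  ** P2@[31:31]
i=32 'c': node 6→15 (via fail)
i=33 'c': node 15→15 (via fail)
i=34 'c': node 15→15 (via fail)
i=35 'b': node 15→16
i=36 'c': node 16→17  ** P4@[34:36]
i=37 'c': node 17→15 (via fail)
i=38 'b': node 15→16
i=39 'c': node 16→17  ** P4@[37:39]
i=40 'a': node 17→6 (via fail)  ** P2@[40:40]
i=41 'b': node 6→7
i=42 'b': node 7→2 (via fail)
i=43 'a': node 2→3  ** P2@[43:43]
i=44 'b': node 3→4
i=45 'c': node 4→5  ** P0@[41:45]
i=46 'c': node 5→15 (via fail)
i=47 'b': node 15→16
i=48 'a': node 16→6 (via fail)  ** P2@[48:48]
i=49 'a': node 6→6 (via fail)  ** P2@[49:49]
i=50 'a': node 6→6 (via fail)  ** P2@[50:50]
i=51 'b': node 6→7
i=52 'b': node 7→2 (via fail)
i=53 'a': node 2→3  ** P2@[53:53]
i=54 'b': node 3→4
i=55 'c': node 4→5  ** P0@[51:55]
i=56 'b': node 5→13 (via fail)
i=57 'c': node 13→14  ** P3@[54:57],P4@[55:57]
i=58 'c': node 14→15 (via fail)
i=59 'b': node 15→16
i=60 'c': node 16→17  ** P4@[58:60]
i=61 'c': node 17→15 (via fail)
i=62 'c': node 15→15 (via fail)
i=63 'b': node 15→16
i=64 'c': node 16→17  ** P4@[62:64]
i=65 'a': node 17→6 (via fail)  ** P2@[65:65]
i=66 'b': node 6→7
i=67 'c': node 7→8
i=68 'a': node 8→9  ** P2@[68:68]
i=69 'c': node 9→10
i=70 'b': node 10→11  ** P1@[65:70]
i=71 'c': node 11→17 (via fail)  ** P4@[69:71]

Matches: [[1,2],[2,2],[9,3],[9,4],[12,2],[14,0],[16,3],[16,4],[18,3],[18,4],[19,2],[23,2],[24,2],[29,2],[31,2],[36,4],[39,4],[40,2],[43,2],[45,0],[48,2],[49,2],[50,2],[53,2],[55,0],[57,3],[57,4],[60,4],[64,4],[65,2],[68,2],[70,1],[71,4]]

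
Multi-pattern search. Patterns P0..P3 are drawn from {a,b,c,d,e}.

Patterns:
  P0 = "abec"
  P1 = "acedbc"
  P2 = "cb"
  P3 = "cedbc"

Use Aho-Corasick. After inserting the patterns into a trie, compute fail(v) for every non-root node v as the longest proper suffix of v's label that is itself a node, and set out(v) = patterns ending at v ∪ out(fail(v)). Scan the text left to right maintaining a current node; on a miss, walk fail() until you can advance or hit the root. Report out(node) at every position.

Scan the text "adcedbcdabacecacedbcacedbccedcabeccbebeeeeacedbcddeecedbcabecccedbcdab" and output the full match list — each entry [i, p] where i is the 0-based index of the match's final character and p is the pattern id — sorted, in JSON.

Build automaton:
Trie (insert patterns):
  n0 'ε': a→1 c→10
  n1 'a': b→2 c→5
  n2 'ab': e→3
  n3 'abe': c→4
  n4 'abec': ·  [P0 ends]
  n5 'ac': e→6
  n6 'ace': d→7
  n7 'aced': b→8
  n8 'acedb': c→9
  n9 'acedbc': ·  [P1 ends]
  n10 'c': b→11 e→12
  n11 'cb': ·  [P2 ends]
  n12 'ce': d→13
  n13 'ced': b→14
  n14 'cedb': c→15
  n15 'cedbc': ·  [P3 ends]

Failure links (BFS by depth):
  n1('a'): parent n0 fail=0; on 'a' 0 → fail=0;  out ∅∪∅=∅
  n10('c'): parent n0 fail=0; on 'c' 0 → fail=0;  out ∅∪∅=∅
  n2('ab'): parent n1 fail=0; on 'b' 0 → fail=0;  out ∅∪∅=∅
  n5('ac'): parent n1 fail=0; on 'c' 0 → fail=10;  out ∅∪∅=∅
  n11('cb'): parent n10 fail=0; on 'b' 0 → fail=0;  out {2}∪∅={2}
  n12('ce'): parent n10 fail=0; on 'e' 0 → fail=0;  out ∅∪∅=∅
  n3('abe'): parent n2 fail=0; on 'e' 0 → fail=0;  out ∅∪∅=∅
  n6('ace'): parent n5 fail=10; on 'e' 10 → fail=12;  out ∅∪∅=∅
  n13('ced'): parent n12 fail=0; on 'd' 0 → fail=0;  out ∅∪∅=∅
  n4('abec'): parent n3 fail=0; on 'c' 0 → fail=10;  out {0}∪∅={0}
  n7('aced'): parent n6 fail=12; on 'd' 12 → fail=13;  out ∅∪∅=∅
  n14('cedb'): parent n13 fail=0; on 'b' 0 → fail=0;  out ∅∪∅=∅
  n8('acedb'): parent n7 fail=13; on 'b' 13 → fail=14;  out ∅∪∅=∅
  n15('cedbc'): parent n14 fail=0; on 'c' 0 → fail=10;  out {3}∪∅={3}
  n9('acedbc'): parent n8 fail=14; on 'c' 14 → fail=15;  out {1}∪{3}={1,3}

Run:
[0] read 'a'  n0⇒n1
[1] read 'd'  n1⇒n0 ·f
[2] read 'c'  n0⇒n10
[3] read 'e'  n10⇒n12
[4] read 'd'  n12⇒n13
[5] read 'b'  n13⇒n14
[6] read 'c'  n14⇒n15  emit P3@[2:6]
[7] read 'd'  n15⇒n0 ·f
[8] read 'a'  n0⇒n1
[9] read 'b'  n1⇒n2
[10] read 'a'  n2⇒n1 ·f
[11] read 'c'  n1⇒n5
[12] read 'e'  n5⇒n6
[13] read 'c'  n6⇒n10 ·f
[14] read 'a'  n10⇒n1 ·f
[15] read 'c'  n1⇒n5
[16] read 'e'  n5⇒n6
[17] read 'd'  n6⇒n7
[18] read 'b'  n7⇒n8
[19] read 'c'  n8⇒n9  emit P1@[14:19],P3@[15:19]
[20] read 'a'  n9⇒n1 ·f
[21] read 'c'  n1⇒n5
[22] read 'e'  n5⇒n6
[23] read 'd'  n6⇒n7
[24] read 'b'  n7⇒n8
[25] read 'c'  n8⇒n9  emit P1@[20:25],P3@[21:25]
[26] read 'c'  n9⇒n10 ·f
[27] read 'e'  n10⇒n12
[28] read 'd'  n12⇒n13
[29] read 'c'  n13⇒n10 ·f
[30] read 'a'  n10⇒n1 ·f
[31] read 'b'  n1⇒n2
[32] read 'e'  n2⇒n3
[33] read 'c'  n3⇒n4  emit P0@[30:33]
[34] read 'c'  n4⇒n10 ·f
[35] read 'b'  n10⇒n11  emit P2@[34:35]
[36] read 'e'  n11⇒n0 ·f
[37] read 'b'  n0⇒n0
[38] read 'e'  n0⇒n0
[39] read 'e'  n0⇒n0
[40] read 'e'  n0⇒n0
[41] read 'e'  n0⇒n0
[42] read 'a'  n0⇒n1
[43] read 'c'  n1⇒n5
[44] read 'e'  n5⇒n6
[45] read 'd'  n6⇒n7
[46] read 'b'  n7⇒n8
[47] read 'c'  n8⇒n9  emit P1@[42:47],P3@[43:47]
[48] read 'd'  n9⇒n0 ·f
[49] read 'd'  n0⇒n0
[50] read 'e'  n0⇒n0
[51] read 'e'  n0⇒n0
[52] read 'c'  n0⇒n10
[53] read 'e'  n10⇒n12
[54] read 'd'  n12⇒n13
[55] read 'b'  n13⇒n14
[56] read 'c'  n14⇒n15  emit P3@[52:56]
[57] read 'a'  n15⇒n1 ·f
[58] read 'b'  n1⇒n2
[59] read 'e'  n2⇒n3
[60] read 'c'  n3⇒n4  emit P0@[57:60]
[61] read 'c'  n4⇒n10 ·f
[62] read 'c'  n10⇒n10 ·f
[63] read 'e'  n10⇒n12
[64] read 'd'  n12⇒n13
[65] read 'b'  n13⇒n14
[66] read 'c'  n14⇒n15  emit P3@[62:66]
[67] read 'd'  n15⇒n0 ·f
[68] read 'a'  n0⇒n1
[69] read 'b'  n1⇒n2

Result: [[6,3],[19,1],[19,3],[25,1],[25,3],[33,0],[35,2],[47,1],[47,3],[56,3],[60,0],[66,3]]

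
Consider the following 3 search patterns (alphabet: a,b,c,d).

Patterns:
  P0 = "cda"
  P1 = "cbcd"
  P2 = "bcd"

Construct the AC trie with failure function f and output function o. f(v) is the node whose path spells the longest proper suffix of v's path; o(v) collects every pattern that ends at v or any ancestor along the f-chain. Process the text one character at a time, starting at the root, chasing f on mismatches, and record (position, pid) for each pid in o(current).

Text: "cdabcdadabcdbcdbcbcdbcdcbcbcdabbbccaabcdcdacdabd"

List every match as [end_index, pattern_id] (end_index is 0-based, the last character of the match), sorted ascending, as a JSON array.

Construct AC machine:
Trie nodes:
  n0 'ε': b→7 c→1
  n1 'c': b→4 d→2
  n2 'cd': a→3
  n3 'cda': ·  ←P0
  n4 'cb': c→5
  n5 'cbc': d→6
  n6 'cbcd': ·  ←P1
  n7 'b': c→8
  n8 'bc': d→9
  n9 'bcd': ·  ←P2

Failure links (BFS by depth):
  n1('c'): parent n0 fail=0; on 'c' 0 → fail=0;  out ∅∪∅=∅
  n7('b'): parent n0 fail=0; on 'b' 0 → fail=0;  out ∅∪∅=∅
  n2('cd'): parent n1 fail=0; on 'd' 0 → fail=0;  out ∅∪∅=∅
  n4('cb'): parent n1 fail=0; on 'b' 0 → fail=7;  out ∅∪∅=∅
  n8('bc'): parent n7 fail=0; on 'c' 0 → fail=1;  out ∅∪∅=∅
  n3('cda'): parent n2 fail=0; on 'a' 0 → fail=0;  out {0}∪∅={0}
  n5('cbc'): parent n4 fail=7; on 'c' 7 → fail=8;  out ∅∪∅=∅
  n9('bcd'): parent n8 fail=1; on 'd' 1 → fail=2;  out {2}∪∅={2}
  n6('cbcd'): parent n5 fail=8; on 'd' 8 → fail=9;  out {1}∪{2}={1,2}

Text stream:
[0] read 'c'  n0⇒n1
[1] read 'd'  n1⇒n2
[2] read 'a'  n2⇒n3  → match P0@[0:2]
[3] read 'b'  n3⇒n7 ·f
[4] read 'c'  n7⇒n8
[5] read 'd'  n8⇒n9  → match P2@[3:5]
[6] read 'a'  n9⇒n3 ·f  → match P0@[4:6]
[7] read 'd'  n3⇒n0 ·f
[8] read 'a'  n0⇒n0
[9] read 'b'  n0⇒n7
[10] read 'c'  n7⇒n8
[11] read 'd'  n8⇒n9  → match P2@[9:11]
[12] read 'b'  n9⇒n7 ·f
[13] read 'c'  n7⇒n8
[14] read 'd'  n8⇒n9  → match P2@[12:14]
[15] read 'b'  n9⇒n7 ·f
[16] read 'c'  n7⇒n8
[17] read 'b'  n8⇒n4 ·f
[18] read 'c'  n4⇒n5
[19] read 'd'  n5⇒n6  → match P1@[16:19],P2@[17:19]
[20] read 'b'  n6⇒n7 ·f
[21] read 'c'  n7⇒n8
[22] read 'd'  n8⇒n9  → match P2@[20:22]
[23] read 'c'  n9⇒n1 ·f
[24] read 'b'  n1⇒n4
[25] read 'c'  n4⇒n5
[26] read 'b'  n5⇒n4 ·f
[27] read 'c'  n4⇒n5
[28] read 'd'  n5⇒n6  → match P1@[25:28],P2@[26:28]
[29] read 'a'  n6⇒n3 ·f  → match P0@[27:29]
[30] read 'b'  n3⇒n7 ·f
[31] read 'b'  n7⇒n7 ·f
[32] read 'b'  n7⇒n7 ·f
[33] read 'c'  n7⇒n8
[34] read 'c'  n8⇒n1 ·f
[35] read 'a'  n1⇒n0 ·f
[36] read 'a'  n0⇒n0
[37] read 'b'  n0⇒n7
[38] read 'c'  n7⇒n8
[39] read 'd'  n8⇒n9  → match P2@[37:39]
[40] read 'c'  n9⇒n1 ·f
[41] read 'd'  n1⇒n2
[42] read 'a'  n2⇒n3  → match P0@[40:42]
[43] read 'c'  n3⇒n1 ·f
[44] read 'd'  n1⇒n2
[45] read 'a'  n2⇒n3  → match P0@[43:45]
[46] read 'b'  n3⇒n7 ·f
[47] read 'd'  n7⇒n0 ·f

All matches (sorted): [[2,0],[5,2],[6,0],[11,2],[14,2],[19,1],[19,2],[22,2],[28,1],[28,2],[29,0],[39,2],[42,0],[45,0]]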